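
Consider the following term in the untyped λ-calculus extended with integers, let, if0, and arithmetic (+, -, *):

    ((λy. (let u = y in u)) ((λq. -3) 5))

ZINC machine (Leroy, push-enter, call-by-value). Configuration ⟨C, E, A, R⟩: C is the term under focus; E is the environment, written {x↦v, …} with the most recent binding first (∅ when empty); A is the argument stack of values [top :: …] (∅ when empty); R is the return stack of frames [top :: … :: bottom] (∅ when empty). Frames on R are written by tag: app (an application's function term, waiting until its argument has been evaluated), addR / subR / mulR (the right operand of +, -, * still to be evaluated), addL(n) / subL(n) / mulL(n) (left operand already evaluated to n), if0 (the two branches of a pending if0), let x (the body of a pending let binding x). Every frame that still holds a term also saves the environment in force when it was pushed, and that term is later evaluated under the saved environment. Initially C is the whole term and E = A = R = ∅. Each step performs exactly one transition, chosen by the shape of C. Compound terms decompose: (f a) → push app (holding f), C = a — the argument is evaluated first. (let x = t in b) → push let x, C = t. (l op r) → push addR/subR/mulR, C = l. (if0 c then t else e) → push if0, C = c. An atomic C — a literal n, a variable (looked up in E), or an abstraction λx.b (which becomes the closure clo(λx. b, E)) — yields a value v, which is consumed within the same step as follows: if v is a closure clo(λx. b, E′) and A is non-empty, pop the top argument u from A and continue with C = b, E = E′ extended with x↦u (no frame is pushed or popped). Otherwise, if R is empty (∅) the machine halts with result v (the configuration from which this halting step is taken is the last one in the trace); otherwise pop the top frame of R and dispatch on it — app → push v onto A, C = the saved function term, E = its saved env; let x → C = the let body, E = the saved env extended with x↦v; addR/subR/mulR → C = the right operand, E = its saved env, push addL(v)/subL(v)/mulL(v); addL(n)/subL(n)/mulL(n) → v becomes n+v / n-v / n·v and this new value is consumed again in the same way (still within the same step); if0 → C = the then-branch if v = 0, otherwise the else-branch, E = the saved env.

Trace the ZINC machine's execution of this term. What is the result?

[0] ⟨C=((λy. (let u = y in u)) ((λq. -3) 5)); E=∅; A=∅; R=∅⟩
[1] ⟨C=((λq. -3) 5); E=∅; A=∅; R=[app]⟩
[2] ⟨C=5; E=∅; A=∅; R=[app :: app]⟩
[3] ⟨C=(λq. -3); E=∅; A=[5]; R=[app]⟩
[4] ⟨C=-3; E={q↦5}; A=∅; R=[app]⟩
[5] ⟨C=(λy. (let u = y in u)); E=∅; A=[-3]; R=∅⟩
[6] ⟨C=(let u = y in u); E={y↦-3}; A=∅; R=∅⟩
[7] ⟨C=y; E={y↦-3}; A=∅; R=[let u]⟩
[8] ⟨C=u; E={u↦-3, y↦-3}; A=∅; R=∅⟩
→ final value -3

Answer: -3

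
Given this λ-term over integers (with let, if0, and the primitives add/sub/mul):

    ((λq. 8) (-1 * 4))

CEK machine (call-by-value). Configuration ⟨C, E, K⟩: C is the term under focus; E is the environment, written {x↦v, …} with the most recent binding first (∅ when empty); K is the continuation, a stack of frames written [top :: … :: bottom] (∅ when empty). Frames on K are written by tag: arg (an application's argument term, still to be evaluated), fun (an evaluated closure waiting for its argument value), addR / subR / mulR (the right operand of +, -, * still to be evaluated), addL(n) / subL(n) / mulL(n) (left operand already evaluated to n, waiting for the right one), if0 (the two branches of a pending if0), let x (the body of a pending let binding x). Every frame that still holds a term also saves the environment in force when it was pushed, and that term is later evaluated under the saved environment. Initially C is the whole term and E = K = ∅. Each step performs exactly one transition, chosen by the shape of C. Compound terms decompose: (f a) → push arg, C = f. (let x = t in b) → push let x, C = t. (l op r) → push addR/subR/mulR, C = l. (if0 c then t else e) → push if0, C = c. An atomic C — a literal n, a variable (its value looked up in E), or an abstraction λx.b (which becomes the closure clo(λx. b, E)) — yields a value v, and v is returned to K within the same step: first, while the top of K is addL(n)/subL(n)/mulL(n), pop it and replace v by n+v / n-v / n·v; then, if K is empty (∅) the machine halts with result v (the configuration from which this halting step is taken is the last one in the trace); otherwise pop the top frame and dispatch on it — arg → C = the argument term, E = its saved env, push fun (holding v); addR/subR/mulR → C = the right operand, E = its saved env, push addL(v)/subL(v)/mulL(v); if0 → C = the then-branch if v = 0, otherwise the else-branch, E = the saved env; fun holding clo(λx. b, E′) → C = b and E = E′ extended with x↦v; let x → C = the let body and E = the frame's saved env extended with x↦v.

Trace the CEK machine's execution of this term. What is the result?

0. ⟨C=((λq. 8) (-1 * 4)); E=∅; K=∅⟩
1. ⟨C=(λq. 8); E=∅; K=[arg]⟩
2. ⟨C=(-1 * 4); E=∅; K=[fun]⟩
3. ⟨C=-1; E=∅; K=[mulR :: fun]⟩
4. ⟨C=4; E=∅; K=[mulL(-1) :: fun]⟩
5. ⟨C=8; E={q↦-4}; K=∅⟩
→ final value 8

Answer: 8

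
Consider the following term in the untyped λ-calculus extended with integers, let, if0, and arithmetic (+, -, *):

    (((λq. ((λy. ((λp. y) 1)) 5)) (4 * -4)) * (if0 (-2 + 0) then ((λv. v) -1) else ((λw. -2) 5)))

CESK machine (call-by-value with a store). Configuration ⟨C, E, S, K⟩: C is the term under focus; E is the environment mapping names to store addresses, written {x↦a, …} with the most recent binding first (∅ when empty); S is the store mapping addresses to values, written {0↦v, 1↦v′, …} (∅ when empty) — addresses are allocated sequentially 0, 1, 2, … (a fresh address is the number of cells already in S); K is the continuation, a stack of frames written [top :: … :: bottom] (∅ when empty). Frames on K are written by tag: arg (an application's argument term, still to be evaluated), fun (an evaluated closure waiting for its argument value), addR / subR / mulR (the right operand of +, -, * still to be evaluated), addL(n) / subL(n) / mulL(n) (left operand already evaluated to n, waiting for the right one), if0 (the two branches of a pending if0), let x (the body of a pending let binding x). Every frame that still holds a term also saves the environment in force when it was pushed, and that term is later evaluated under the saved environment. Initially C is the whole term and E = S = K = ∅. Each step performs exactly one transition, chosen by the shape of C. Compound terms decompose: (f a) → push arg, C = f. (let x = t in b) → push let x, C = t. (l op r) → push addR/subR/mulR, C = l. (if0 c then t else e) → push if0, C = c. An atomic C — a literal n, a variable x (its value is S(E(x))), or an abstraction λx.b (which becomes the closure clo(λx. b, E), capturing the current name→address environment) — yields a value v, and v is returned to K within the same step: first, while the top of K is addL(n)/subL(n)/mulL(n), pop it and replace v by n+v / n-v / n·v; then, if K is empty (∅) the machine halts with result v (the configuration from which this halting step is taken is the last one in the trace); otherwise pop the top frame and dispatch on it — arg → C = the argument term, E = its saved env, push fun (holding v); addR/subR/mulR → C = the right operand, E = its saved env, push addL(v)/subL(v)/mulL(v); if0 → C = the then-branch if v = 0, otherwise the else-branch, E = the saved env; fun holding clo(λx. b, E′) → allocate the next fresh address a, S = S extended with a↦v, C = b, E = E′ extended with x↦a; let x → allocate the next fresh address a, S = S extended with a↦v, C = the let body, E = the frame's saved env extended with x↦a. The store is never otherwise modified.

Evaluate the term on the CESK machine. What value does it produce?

Answer: -10

Execution trace:
0. [C=(((λq. ((λy. ((λp. y) 1)) 5)) (4 * -4)) * (if0 (-2 + 0) then ((λv. v) -1) else ((λw. -2) 5))) | E=∅ | S=∅ | K=∅]
1. [C=((λq. ((λy. ((λp. y) 1)) 5)) (4 * -4)) | E=∅ | S=∅ | K=[mulR]]
2. [C=(λq. ((λy. ((λp. y) 1)) 5)) | E=∅ | S=∅ | K=[arg :: mulR]]
3. [C=(4 * -4) | E=∅ | S=∅ | K=[fun :: mulR]]
4. [C=4 | E=∅ | S=∅ | K=[mulR :: fun :: mulR]]
5. [C=-4 | E=∅ | S=∅ | K=[mulL(4) :: fun :: mulR]]
6. [C=((λy. ((λp. y) 1)) 5) | E={q↦0} | S={0↦-16} | K=[mulR]]
7. [C=(λy. ((λp. y) 1)) | E={q↦0} | S={0↦-16} | K=[arg :: mulR]]
8. [C=5 | E={q↦0} | S={0↦-16} | K=[fun :: mulR]]
9. [C=((λp. y) 1) | E={y↦1, q↦0} | S={0↦-16, 1↦5} | K=[mulR]]
10. [C=(λp. y) | E={y↦1, q↦0} | S={0↦-16, 1↦5} | K=[arg :: mulR]]
11. [C=1 | E={y↦1, q↦0} | S={0↦-16, 1↦5} | K=[fun :: mulR]]
12. [C=y | E={p↦2, y↦1, q↦0} | S={0↦-16, 1↦5, 2↦1} | K=[mulR]]
13. [C=(if0 (-2 + 0) then ((λv. v) -1) else ((λw. -2) 5)) | E=∅ | S={0↦-16, 1↦5, 2↦1} | K=[mulL(5)]]
14. [C=(-2 + 0) | E=∅ | S={0↦-16, 1↦5, 2↦1} | K=[if0 :: mulL(5)]]
15. [C=-2 | E=∅ | S={0↦-16, 1↦5, 2↦1} | K=[addR :: if0 :: mulL(5)]]
16. [C=0 | E=∅ | S={0↦-16, 1↦5, 2↦1} | K=[addL(-2) :: if0 :: mulL(5)]]
17. [C=((λw. -2) 5) | E=∅ | S={0↦-16, 1↦5, 2↦1} | K=[mulL(5)]]
18. [C=(λw. -2) | E=∅ | S={0↦-16, 1↦5, 2↦1} | K=[arg :: mulL(5)]]
19. [C=5 | E=∅ | S={0↦-16, 1↦5, 2↦1} | K=[fun :: mulL(5)]]
20. [C=-2 | E={w↦3} | S={0↦-16, 1↦5, 2↦1, 3↦5} | K=[mulL(5)]]
→ final value -10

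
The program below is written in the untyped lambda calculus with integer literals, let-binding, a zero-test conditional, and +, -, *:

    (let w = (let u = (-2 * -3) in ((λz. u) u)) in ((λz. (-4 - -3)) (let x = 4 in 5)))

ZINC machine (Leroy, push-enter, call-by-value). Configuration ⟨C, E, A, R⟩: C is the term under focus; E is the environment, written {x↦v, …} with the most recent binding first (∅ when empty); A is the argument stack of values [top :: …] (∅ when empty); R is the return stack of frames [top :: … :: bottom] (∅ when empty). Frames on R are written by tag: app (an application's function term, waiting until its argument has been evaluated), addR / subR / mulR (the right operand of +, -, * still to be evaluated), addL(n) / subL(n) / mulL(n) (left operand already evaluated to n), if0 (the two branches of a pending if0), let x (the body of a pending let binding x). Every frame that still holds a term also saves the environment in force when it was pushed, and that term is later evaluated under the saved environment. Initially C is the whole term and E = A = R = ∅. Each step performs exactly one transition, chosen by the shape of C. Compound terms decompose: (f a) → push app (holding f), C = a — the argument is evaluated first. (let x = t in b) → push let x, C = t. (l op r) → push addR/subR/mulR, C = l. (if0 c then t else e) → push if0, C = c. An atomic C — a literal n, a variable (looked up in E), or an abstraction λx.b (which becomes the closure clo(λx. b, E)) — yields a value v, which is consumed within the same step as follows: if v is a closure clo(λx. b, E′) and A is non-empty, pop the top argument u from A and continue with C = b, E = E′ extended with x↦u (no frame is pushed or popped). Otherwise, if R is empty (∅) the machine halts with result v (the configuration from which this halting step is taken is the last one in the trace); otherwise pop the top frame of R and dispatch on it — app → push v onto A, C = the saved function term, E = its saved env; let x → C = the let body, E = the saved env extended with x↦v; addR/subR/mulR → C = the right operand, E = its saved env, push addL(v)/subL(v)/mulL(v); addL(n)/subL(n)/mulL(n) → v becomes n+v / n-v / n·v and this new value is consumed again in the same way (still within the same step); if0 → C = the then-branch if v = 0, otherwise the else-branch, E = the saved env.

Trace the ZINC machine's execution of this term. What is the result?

0. ⟨C=(let w = (let u = (-2 * -3) in ((λz. u) u)) in ((λz. (-4 - -3)) (let x = 4 in 5))); E=∅; A=∅; R=∅⟩
1. ⟨C=(let u = (-2 * -3) in ((λz. u) u)); E=∅; A=∅; R=[let w]⟩
2. ⟨C=(-2 * -3); E=∅; A=∅; R=[let u :: let w]⟩
3. ⟨C=-2; E=∅; A=∅; R=[mulR :: let u :: let w]⟩
4. ⟨C=-3; E=∅; A=∅; R=[mulL(-2) :: let u :: let w]⟩
5. ⟨C=((λz. u) u); E={u↦6}; A=∅; R=[let w]⟩
6. ⟨C=u; E={u↦6}; A=∅; R=[app :: let w]⟩
7. ⟨C=(λz. u); E={u↦6}; A=[6]; R=[let w]⟩
8. ⟨C=u; E={z↦6, u↦6}; A=∅; R=[let w]⟩
9. ⟨C=((λz. (-4 - -3)) (let x = 4 in 5)); E={w↦6}; A=∅; R=∅⟩
10. ⟨C=(let x = 4 in 5); E={w↦6}; A=∅; R=[app]⟩
11. ⟨C=4; E={w↦6}; A=∅; R=[let x :: app]⟩
12. ⟨C=5; E={x↦4, w↦6}; A=∅; R=[app]⟩
13. ⟨C=(λz. (-4 - -3)); E={w↦6}; A=[5]; R=∅⟩
14. ⟨C=(-4 - -3); E={z↦5, w↦6}; A=∅; R=∅⟩
15. ⟨C=-4; E={z↦5, w↦6}; A=∅; R=[subR]⟩
16. ⟨C=-3; E={z↦5, w↦6}; A=∅; R=[subL(-4)]⟩
→ final value -1

Answer: -1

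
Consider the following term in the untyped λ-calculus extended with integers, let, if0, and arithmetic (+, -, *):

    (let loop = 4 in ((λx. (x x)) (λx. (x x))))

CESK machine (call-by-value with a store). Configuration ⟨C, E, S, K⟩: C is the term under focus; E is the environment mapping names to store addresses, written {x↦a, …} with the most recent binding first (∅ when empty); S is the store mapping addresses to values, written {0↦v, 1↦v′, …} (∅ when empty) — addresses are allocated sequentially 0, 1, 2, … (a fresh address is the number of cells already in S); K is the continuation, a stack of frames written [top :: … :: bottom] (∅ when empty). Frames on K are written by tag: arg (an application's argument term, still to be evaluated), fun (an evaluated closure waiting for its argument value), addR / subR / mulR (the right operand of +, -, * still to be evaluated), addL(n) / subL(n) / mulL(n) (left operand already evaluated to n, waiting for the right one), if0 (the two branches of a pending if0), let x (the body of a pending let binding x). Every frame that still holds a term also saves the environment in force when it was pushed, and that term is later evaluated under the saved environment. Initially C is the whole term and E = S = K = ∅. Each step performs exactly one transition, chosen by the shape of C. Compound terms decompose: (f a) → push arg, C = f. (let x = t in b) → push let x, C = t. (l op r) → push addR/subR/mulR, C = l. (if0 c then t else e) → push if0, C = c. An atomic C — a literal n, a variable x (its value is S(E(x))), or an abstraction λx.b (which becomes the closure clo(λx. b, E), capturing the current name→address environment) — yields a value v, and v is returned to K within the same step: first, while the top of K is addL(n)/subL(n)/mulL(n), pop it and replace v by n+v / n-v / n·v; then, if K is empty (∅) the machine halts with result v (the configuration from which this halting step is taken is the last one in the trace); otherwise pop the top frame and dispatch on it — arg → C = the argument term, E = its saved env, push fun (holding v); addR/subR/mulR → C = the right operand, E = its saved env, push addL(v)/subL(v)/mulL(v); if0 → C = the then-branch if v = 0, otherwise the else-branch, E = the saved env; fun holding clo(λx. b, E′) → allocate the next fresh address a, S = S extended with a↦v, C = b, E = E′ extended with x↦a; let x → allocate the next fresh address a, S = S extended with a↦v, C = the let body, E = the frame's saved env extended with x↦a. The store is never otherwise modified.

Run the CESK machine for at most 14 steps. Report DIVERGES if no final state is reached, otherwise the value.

Answer: DIVERGES (no final state within 14 steps)

Machine steps:
[0] ⟨C=(let loop = 4 in ((λx. (x x)) (λx. (x x)))); E=∅; S=∅; K=∅⟩
[1] ⟨C=4; E=∅; S=∅; K=[let loop]⟩
[2] ⟨C=((λx. (x x)) (λx. (x x))); E={loop↦0}; S={0↦4}; K=∅⟩
[3] ⟨C=(λx. (x x)); E={loop↦0}; S={0↦4}; K=[arg]⟩
[4] ⟨C=(λx. (x x)); E={loop↦0}; S={0↦4}; K=[fun]⟩
[5] ⟨C=(x x); E={x↦1, loop↦0}; S={0↦4, 1↦clo(λx. (x x), {loop↦0})}; K=∅⟩
[6] ⟨C=x; E={x↦1, loop↦0}; S={0↦4, 1↦clo(λx. (x x), {loop↦0})}; K=[arg]⟩
[7] ⟨C=x; E={x↦1, loop↦0}; S={0↦4, 1↦clo(λx. (x x), {loop↦0})}; K=[fun]⟩
[8] ⟨C=(x x); E={x↦2, loop↦0}; S={0↦4, 1↦clo(λx. (x x), {loop↦0}), 2↦clo(λx. (x x), {loop↦0})}; K=∅⟩
[9] ⟨C=x; E={x↦2, loop↦0}; S={0↦4, 1↦clo(λx. (x x), {loop↦0}), 2↦clo(λx. (x x), {loop↦0})}; K=[arg]⟩
[10] ⟨C=x; E={x↦2, loop↦0}; S={0↦4, 1↦clo(λx. (x x), {loop↦0}), 2↦clo(λx. (x x), {loop↦0})}; K=[fun]⟩
[11] ⟨C=(x x); E={x↦3, loop↦0}; S={0↦4, 1↦clo(λx. (x x), {loop↦0}), 2↦clo(λx. (x x), {loop↦0}), 3↦clo(λx. (x x), {loop↦0})}; K=∅⟩
[12] ⟨C=x; E={x↦3, loop↦0}; S={0↦4, 1↦clo(λx. (x x), {loop↦0}), 2↦clo(λx. (x x), {loop↦0}), 3↦clo(λx. (x x), {loop↦0})}; K=[arg]⟩
[13] ⟨C=x; E={x↦3, loop↦0}; S={0↦4, 1↦clo(λx. (x x), {loop↦0}), 2↦clo(λx. (x x), {loop↦0}), 3↦clo(λx. (x x), {loop↦0})}; K=[fun]⟩
[14] ⟨C=(x x); E={x↦4, loop↦0}; S={0↦4, 1↦clo(λx. (x x), {loop↦0}), 2↦clo(λx. (x x), {loop↦0}), 3↦clo(λx. (x x), {loop↦0}), 4↦clo(λx. (x x), {loop↦0})}; K=∅⟩
→ 14 transitions taken and the configuration is still not final: no result within 14 steps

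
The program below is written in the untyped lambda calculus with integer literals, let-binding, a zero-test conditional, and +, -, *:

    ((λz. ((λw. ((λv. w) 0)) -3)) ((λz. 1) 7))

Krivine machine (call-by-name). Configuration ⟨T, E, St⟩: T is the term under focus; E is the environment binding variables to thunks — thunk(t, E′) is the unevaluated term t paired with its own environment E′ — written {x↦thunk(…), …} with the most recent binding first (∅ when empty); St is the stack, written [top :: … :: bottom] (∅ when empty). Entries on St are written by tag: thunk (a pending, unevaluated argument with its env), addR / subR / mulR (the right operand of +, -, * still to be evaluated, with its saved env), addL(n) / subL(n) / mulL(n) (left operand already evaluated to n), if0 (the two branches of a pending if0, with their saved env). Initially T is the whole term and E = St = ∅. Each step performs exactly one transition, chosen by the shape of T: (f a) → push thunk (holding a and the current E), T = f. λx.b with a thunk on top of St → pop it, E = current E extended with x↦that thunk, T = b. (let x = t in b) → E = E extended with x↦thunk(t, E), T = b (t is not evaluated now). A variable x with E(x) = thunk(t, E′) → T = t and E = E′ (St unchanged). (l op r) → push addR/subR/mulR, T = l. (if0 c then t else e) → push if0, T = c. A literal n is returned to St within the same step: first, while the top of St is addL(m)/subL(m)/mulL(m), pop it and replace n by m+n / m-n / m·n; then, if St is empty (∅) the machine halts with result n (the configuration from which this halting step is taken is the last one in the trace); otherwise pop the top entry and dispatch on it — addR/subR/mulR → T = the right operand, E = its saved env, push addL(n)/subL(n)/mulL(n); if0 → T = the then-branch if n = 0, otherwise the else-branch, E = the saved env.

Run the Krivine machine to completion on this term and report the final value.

Answer: -3

Execution trace:
0. [T=((λz. ((λw. ((λv. w) 0)) -3)) ((λz. 1) 7)) | E=∅ | St=∅]
1. [T=(λz. ((λw. ((λv. w) 0)) -3)) | E=∅ | St=[thunk]]
2. [T=((λw. ((λv. w) 0)) -3) | E={z↦thunk(((λz. 1) 7), ∅)} | St=∅]
3. [T=(λw. ((λv. w) 0)) | E={z↦thunk(((λz. 1) 7), ∅)} | St=[thunk]]
4. [T=((λv. w) 0) | E={w↦thunk(-3, {z↦thunk(((λz. 1) 7), ∅)}), z↦thunk(((λz. 1) 7), ∅)} | St=∅]
5. [T=(λv. w) | E={w↦thunk(-3, {z↦thunk(((λz. 1) 7), ∅)}), z↦thunk(((λz. 1) 7), ∅)} | St=[thunk]]
6. [T=w | E={v↦thunk(0, {w↦thunk(-3, {z↦thunk(((λz. 1) 7), ∅)}), z↦thunk(((λz. 1) 7), ∅)}), w↦thunk(-3, {z↦thunk(((λz. 1) 7), ∅)}), z↦thunk(((λz. 1) 7), ∅)} | St=∅]
7. [T=-3 | E={z↦thunk(((λz. 1) 7), ∅)} | St=∅]
→ final value -3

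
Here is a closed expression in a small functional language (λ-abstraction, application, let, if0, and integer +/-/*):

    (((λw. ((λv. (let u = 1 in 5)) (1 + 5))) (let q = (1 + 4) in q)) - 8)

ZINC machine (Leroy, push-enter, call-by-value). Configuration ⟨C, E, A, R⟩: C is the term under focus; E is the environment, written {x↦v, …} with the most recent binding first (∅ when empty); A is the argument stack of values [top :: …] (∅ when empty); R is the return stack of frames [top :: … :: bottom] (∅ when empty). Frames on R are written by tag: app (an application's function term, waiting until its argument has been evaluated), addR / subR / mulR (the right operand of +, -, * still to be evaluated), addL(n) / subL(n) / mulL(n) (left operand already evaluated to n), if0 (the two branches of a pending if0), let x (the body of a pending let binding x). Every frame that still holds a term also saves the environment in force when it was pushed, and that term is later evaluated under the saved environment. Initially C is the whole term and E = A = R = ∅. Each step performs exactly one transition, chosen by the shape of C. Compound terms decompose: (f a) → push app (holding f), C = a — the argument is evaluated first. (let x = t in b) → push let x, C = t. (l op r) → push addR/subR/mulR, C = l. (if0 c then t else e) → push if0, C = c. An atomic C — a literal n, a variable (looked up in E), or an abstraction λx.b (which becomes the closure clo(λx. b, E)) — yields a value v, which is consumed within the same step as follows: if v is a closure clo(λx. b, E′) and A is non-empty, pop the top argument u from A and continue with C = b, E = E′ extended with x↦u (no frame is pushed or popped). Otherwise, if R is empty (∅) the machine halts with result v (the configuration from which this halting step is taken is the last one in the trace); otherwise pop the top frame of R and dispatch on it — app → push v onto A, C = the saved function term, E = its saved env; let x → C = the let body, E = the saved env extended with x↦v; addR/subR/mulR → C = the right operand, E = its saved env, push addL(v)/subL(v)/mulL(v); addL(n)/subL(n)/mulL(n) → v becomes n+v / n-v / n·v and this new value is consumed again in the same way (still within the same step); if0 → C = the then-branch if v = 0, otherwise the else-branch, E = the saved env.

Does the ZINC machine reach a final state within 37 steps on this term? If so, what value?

Answer: -3

Derivation:
[0] [C=(((λw. ((λv. (let u = 1 in 5)) (1 + 5))) (let q = (1 + 4) in q)) - 8) | E=∅ | A=∅ | R=∅]
[1] [C=((λw. ((λv. (let u = 1 in 5)) (1 + 5))) (let q = (1 + 4) in q)) | E=∅ | A=∅ | R=[subR]]
[2] [C=(let q = (1 + 4) in q) | E=∅ | A=∅ | R=[app :: subR]]
[3] [C=(1 + 4) | E=∅ | A=∅ | R=[let q :: app :: subR]]
[4] [C=1 | E=∅ | A=∅ | R=[addR :: let q :: app :: subR]]
[5] [C=4 | E=∅ | A=∅ | R=[addL(1) :: let q :: app :: subR]]
[6] [C=q | E={q↦5} | A=∅ | R=[app :: subR]]
[7] [C=(λw. ((λv. (let u = 1 in 5)) (1 + 5))) | E=∅ | A=[5] | R=[subR]]
[8] [C=((λv. (let u = 1 in 5)) (1 + 5)) | E={w↦5} | A=∅ | R=[subR]]
[9] [C=(1 + 5) | E={w↦5} | A=∅ | R=[app :: subR]]
[10] [C=1 | E={w↦5} | A=∅ | R=[addR :: app :: subR]]
[11] [C=5 | E={w↦5} | A=∅ | R=[addL(1) :: app :: subR]]
[12] [C=(λv. (let u = 1 in 5)) | E={w↦5} | A=[6] | R=[subR]]
[13] [C=(let u = 1 in 5) | E={v↦6, w↦5} | A=∅ | R=[subR]]
[14] [C=1 | E={v↦6, w↦5} | A=∅ | R=[let u :: subR]]
[15] [C=5 | E={u↦1, v↦6, w↦5} | A=∅ | R=[subR]]
[16] [C=8 | E=∅ | A=∅ | R=[subL(5)]]
→ final value -3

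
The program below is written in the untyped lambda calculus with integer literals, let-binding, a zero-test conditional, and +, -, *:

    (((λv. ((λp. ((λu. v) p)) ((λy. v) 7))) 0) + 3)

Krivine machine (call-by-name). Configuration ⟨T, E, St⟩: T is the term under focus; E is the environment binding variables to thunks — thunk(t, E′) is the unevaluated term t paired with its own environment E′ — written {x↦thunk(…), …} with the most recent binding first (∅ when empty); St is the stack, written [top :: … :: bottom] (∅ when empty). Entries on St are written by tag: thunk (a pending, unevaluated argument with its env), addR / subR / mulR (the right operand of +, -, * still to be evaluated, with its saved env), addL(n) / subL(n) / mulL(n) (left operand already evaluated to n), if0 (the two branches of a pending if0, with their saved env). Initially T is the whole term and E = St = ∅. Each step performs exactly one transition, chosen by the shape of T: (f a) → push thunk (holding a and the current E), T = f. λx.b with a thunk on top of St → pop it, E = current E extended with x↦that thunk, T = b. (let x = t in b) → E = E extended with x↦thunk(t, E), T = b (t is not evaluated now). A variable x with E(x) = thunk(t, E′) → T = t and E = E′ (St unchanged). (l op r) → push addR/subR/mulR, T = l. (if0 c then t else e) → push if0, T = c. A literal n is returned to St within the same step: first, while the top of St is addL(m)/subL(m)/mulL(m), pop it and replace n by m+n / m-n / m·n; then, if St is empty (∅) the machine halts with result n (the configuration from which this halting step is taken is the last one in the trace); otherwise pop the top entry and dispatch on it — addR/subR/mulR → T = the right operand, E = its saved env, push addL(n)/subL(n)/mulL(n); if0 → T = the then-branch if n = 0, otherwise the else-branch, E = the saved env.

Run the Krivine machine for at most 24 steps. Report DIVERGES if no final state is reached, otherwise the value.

step 0: ⟨T=(((λv. ((λp. ((λu. v) p)) ((λy. v) 7))) 0) + 3); E=∅; St=∅⟩
step 1: ⟨T=((λv. ((λp. ((λu. v) p)) ((λy. v) 7))) 0); E=∅; St=[addR]⟩
step 2: ⟨T=(λv. ((λp. ((λu. v) p)) ((λy. v) 7))); E=∅; St=[thunk :: addR]⟩
step 3: ⟨T=((λp. ((λu. v) p)) ((λy. v) 7)); E={v↦thunk(0, ∅)}; St=[addR]⟩
step 4: ⟨T=(λp. ((λu. v) p)); E={v↦thunk(0, ∅)}; St=[thunk :: addR]⟩
step 5: ⟨T=((λu. v) p); E={p↦thunk(((λy. v) 7), {v↦thunk(0, ∅)}), v↦thunk(0, ∅)}; St=[addR]⟩
step 6: ⟨T=(λu. v); E={p↦thunk(((λy. v) 7), {v↦thunk(0, ∅)}), v↦thunk(0, ∅)}; St=[thunk :: addR]⟩
step 7: ⟨T=v; E={u↦thunk(p, {p↦thunk(((λy. v) 7), {v↦thunk(0, ∅)}), v↦thunk(0, ∅)}), p↦thunk(((λy. v) 7), {v↦thunk(0, ∅)}), v↦thunk(0, ∅)}; St=[addR]⟩
step 8: ⟨T=0; E=∅; St=[addR]⟩
step 9: ⟨T=3; E=∅; St=[addL(0)]⟩
→ final value 3

Answer: 3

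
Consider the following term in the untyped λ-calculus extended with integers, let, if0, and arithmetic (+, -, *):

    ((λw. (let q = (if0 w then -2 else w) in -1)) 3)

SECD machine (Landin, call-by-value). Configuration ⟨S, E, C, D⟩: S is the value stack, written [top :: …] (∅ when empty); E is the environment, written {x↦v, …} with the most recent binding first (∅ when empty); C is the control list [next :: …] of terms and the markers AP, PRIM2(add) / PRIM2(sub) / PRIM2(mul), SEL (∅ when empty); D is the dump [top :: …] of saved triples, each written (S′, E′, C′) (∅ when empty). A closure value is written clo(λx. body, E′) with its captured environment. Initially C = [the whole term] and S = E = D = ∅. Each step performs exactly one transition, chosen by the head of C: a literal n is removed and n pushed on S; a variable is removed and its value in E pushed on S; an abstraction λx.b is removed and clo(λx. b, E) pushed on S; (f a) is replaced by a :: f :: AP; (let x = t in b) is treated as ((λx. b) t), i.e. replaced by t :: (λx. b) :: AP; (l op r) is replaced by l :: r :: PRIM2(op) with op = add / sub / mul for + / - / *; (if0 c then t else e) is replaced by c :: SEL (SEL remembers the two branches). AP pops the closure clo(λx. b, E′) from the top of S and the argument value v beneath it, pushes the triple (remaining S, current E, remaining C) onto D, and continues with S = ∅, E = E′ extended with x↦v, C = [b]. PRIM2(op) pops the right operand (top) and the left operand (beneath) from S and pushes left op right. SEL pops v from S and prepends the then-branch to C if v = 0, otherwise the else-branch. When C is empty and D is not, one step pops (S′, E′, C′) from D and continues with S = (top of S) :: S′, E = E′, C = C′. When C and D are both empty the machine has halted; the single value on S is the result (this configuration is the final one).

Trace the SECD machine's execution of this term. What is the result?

Answer: -1

Derivation:
t=0: [S=∅ | E=∅ | C=[((λw. (let q = (if0 w then -2 else w) in -1)) 3)] | D=∅]
t=1: [S=∅ | E=∅ | C=[3 :: (λw. (let q = (if0 w then -2 else w) in -1)) :: AP] | D=∅]
t=2: [S=[3] | E=∅ | C=[(λw. (let q = (if0 w then -2 else w) in -1)) :: AP] | D=∅]
t=3: [S=[clo(λw. (let q = (if0 w then -2 else w) in -1), ∅) :: 3] | E=∅ | C=[AP] | D=∅]
t=4: [S=∅ | E={w↦3} | C=[(let q = (if0 w then -2 else w) in -1)] | D=[(∅, ∅, ∅)]]
t=5: [S=∅ | E={w↦3} | C=[(if0 w then -2 else w) :: (λq. -1) :: AP] | D=[(∅, ∅, ∅)]]
t=6: [S=∅ | E={w↦3} | C=[w :: SEL :: (λq. -1) :: AP] | D=[(∅, ∅, ∅)]]
t=7: [S=[3] | E={w↦3} | C=[SEL :: (λq. -1) :: AP] | D=[(∅, ∅, ∅)]]
t=8: [S=∅ | E={w↦3} | C=[w :: (λq. -1) :: AP] | D=[(∅, ∅, ∅)]]
t=9: [S=[3] | E={w↦3} | C=[(λq. -1) :: AP] | D=[(∅, ∅, ∅)]]
t=10: [S=[clo(λq. -1, {w↦3}) :: 3] | E={w↦3} | C=[AP] | D=[(∅, ∅, ∅)]]
t=11: [S=∅ | E={q↦3, w↦3} | C=[-1] | D=[(∅, {w↦3}, ∅) :: (∅, ∅, ∅)]]
t=12: [S=[-1] | E={q↦3, w↦3} | C=∅ | D=[(∅, {w↦3}, ∅) :: (∅, ∅, ∅)]]
t=13: [S=[-1] | E={w↦3} | C=∅ | D=[(∅, ∅, ∅)]]
t=14: [S=[-1] | E=∅ | C=∅ | D=∅]
→ final value -1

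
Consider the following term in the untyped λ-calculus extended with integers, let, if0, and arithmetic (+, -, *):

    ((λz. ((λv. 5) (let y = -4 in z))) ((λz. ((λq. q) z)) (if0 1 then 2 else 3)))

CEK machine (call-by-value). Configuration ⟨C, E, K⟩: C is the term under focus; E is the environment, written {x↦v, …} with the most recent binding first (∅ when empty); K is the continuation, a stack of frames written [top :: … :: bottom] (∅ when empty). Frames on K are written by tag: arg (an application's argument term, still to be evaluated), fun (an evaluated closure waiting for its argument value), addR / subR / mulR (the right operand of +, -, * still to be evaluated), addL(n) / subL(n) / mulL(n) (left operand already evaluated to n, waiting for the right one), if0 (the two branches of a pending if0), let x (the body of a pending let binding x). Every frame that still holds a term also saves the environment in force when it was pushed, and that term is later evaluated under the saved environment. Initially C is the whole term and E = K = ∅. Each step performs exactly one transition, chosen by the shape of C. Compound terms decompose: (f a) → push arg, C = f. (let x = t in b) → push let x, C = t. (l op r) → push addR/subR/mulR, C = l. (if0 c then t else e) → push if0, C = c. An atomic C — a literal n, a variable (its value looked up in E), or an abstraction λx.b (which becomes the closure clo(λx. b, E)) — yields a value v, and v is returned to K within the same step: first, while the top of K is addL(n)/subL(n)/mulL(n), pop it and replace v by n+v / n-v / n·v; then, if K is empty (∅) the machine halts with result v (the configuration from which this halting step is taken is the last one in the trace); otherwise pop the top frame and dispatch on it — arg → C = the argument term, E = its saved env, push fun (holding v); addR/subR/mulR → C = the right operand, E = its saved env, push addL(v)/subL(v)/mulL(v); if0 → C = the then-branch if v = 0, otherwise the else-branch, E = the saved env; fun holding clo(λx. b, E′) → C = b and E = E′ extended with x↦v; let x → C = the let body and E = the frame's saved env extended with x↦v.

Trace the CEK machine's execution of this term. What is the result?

[0] [C=((λz. ((λv. 5) (let y = -4 in z))) ((λz. ((λq. q) z)) (if0 1 then 2 else 3))) | E=∅ | K=∅]
[1] [C=(λz. ((λv. 5) (let y = -4 in z))) | E=∅ | K=[arg]]
[2] [C=((λz. ((λq. q) z)) (if0 1 then 2 else 3)) | E=∅ | K=[fun]]
[3] [C=(λz. ((λq. q) z)) | E=∅ | K=[arg :: fun]]
[4] [C=(if0 1 then 2 else 3) | E=∅ | K=[fun :: fun]]
[5] [C=1 | E=∅ | K=[if0 :: fun :: fun]]
[6] [C=3 | E=∅ | K=[fun :: fun]]
[7] [C=((λq. q) z) | E={z↦3} | K=[fun]]
[8] [C=(λq. q) | E={z↦3} | K=[arg :: fun]]
[9] [C=z | E={z↦3} | K=[fun :: fun]]
[10] [C=q | E={q↦3, z↦3} | K=[fun]]
[11] [C=((λv. 5) (let y = -4 in z)) | E={z↦3} | K=∅]
[12] [C=(λv. 5) | E={z↦3} | K=[arg]]
[13] [C=(let y = -4 in z) | E={z↦3} | K=[fun]]
[14] [C=-4 | E={z↦3} | K=[let y :: fun]]
[15] [C=z | E={y↦-4, z↦3} | K=[fun]]
[16] [C=5 | E={v↦3, z↦3} | K=∅]
→ final value 5

Answer: 5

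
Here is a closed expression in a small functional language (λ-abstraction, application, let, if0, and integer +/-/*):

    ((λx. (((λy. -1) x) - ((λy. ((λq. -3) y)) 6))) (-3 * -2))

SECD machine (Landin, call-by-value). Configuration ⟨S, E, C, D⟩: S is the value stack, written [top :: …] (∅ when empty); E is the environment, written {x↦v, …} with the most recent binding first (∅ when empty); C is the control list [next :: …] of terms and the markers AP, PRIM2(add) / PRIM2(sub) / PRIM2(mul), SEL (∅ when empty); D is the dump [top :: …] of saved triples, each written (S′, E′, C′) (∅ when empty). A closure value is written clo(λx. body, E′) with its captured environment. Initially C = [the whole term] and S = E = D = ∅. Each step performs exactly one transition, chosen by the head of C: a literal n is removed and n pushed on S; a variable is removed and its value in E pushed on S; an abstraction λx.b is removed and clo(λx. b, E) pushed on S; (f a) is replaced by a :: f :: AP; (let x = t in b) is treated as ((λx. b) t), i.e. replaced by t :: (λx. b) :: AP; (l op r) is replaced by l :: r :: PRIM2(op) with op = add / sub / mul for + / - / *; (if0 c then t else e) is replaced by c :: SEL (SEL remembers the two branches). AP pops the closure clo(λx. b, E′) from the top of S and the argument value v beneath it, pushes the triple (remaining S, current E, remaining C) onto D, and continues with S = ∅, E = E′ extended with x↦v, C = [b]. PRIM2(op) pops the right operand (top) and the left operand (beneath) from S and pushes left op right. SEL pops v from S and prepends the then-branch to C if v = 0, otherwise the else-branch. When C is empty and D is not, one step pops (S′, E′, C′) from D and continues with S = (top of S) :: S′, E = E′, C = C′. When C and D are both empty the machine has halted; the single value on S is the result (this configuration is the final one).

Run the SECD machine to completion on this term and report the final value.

Answer: 2

Execution trace:
0. ⟨S=∅; E=∅; C=[((λx. (((λy. -1) x) - ((λy. ((λq. -3) y)) 6))) (-3 * -2))]; D=∅⟩
1. ⟨S=∅; E=∅; C=[(-3 * -2) :: (λx. (((λy. -1) x) - ((λy. ((λq. -3) y)) 6))) :: AP]; D=∅⟩
2. ⟨S=∅; E=∅; C=[-3 :: -2 :: PRIM2(mul) :: (λx. (((λy. -1) x) - ((λy. ((λq. -3) y)) 6))) :: AP]; D=∅⟩
3. ⟨S=[-3]; E=∅; C=[-2 :: PRIM2(mul) :: (λx. (((λy. -1) x) - ((λy. ((λq. -3) y)) 6))) :: AP]; D=∅⟩
4. ⟨S=[-2 :: -3]; E=∅; C=[PRIM2(mul) :: (λx. (((λy. -1) x) - ((λy. ((λq. -3) y)) 6))) :: AP]; D=∅⟩
5. ⟨S=[6]; E=∅; C=[(λx. (((λy. -1) x) - ((λy. ((λq. -3) y)) 6))) :: AP]; D=∅⟩
6. ⟨S=[clo(λx. (((λy. -1) x) - ((λy. ((λq. -3) y)) 6)), ∅) :: 6]; E=∅; C=[AP]; D=∅⟩
7. ⟨S=∅; E={x↦6}; C=[(((λy. -1) x) - ((λy. ((λq. -3) y)) 6))]; D=[(∅, ∅, ∅)]⟩
8. ⟨S=∅; E={x↦6}; C=[((λy. -1) x) :: ((λy. ((λq. -3) y)) 6) :: PRIM2(sub)]; D=[(∅, ∅, ∅)]⟩
9. ⟨S=∅; E={x↦6}; C=[x :: (λy. -1) :: AP :: ((λy. ((λq. -3) y)) 6) :: PRIM2(sub)]; D=[(∅, ∅, ∅)]⟩
10. ⟨S=[6]; E={x↦6}; C=[(λy. -1) :: AP :: ((λy. ((λq. -3) y)) 6) :: PRIM2(sub)]; D=[(∅, ∅, ∅)]⟩
11. ⟨S=[clo(λy. -1, {x↦6}) :: 6]; E={x↦6}; C=[AP :: ((λy. ((λq. -3) y)) 6) :: PRIM2(sub)]; D=[(∅, ∅, ∅)]⟩
12. ⟨S=∅; E={y↦6, x↦6}; C=[-1]; D=[(∅, {x↦6}, [((λy. ((λq. -3) y)) 6) :: PRIM2(sub)]) :: (∅, ∅, ∅)]⟩
13. ⟨S=[-1]; E={y↦6, x↦6}; C=∅; D=[(∅, {x↦6}, [((λy. ((λq. -3) y)) 6) :: PRIM2(sub)]) :: (∅, ∅, ∅)]⟩
14. ⟨S=[-1]; E={x↦6}; C=[((λy. ((λq. -3) y)) 6) :: PRIM2(sub)]; D=[(∅, ∅, ∅)]⟩
15. ⟨S=[-1]; E={x↦6}; C=[6 :: (λy. ((λq. -3) y)) :: AP :: PRIM2(sub)]; D=[(∅, ∅, ∅)]⟩
16. ⟨S=[6 :: -1]; E={x↦6}; C=[(λy. ((λq. -3) y)) :: AP :: PRIM2(sub)]; D=[(∅, ∅, ∅)]⟩
17. ⟨S=[clo(λy. ((λq. -3) y), {x↦6}) :: 6 :: -1]; E={x↦6}; C=[AP :: PRIM2(sub)]; D=[(∅, ∅, ∅)]⟩
18. ⟨S=∅; E={y↦6, x↦6}; C=[((λq. -3) y)]; D=[([-1], {x↦6}, [PRIM2(sub)]) :: (∅, ∅, ∅)]⟩
19. ⟨S=∅; E={y↦6, x↦6}; C=[y :: (λq. -3) :: AP]; D=[([-1], {x↦6}, [PRIM2(sub)]) :: (∅, ∅, ∅)]⟩
20. ⟨S=[6]; E={y↦6, x↦6}; C=[(λq. -3) :: AP]; D=[([-1], {x↦6}, [PRIM2(sub)]) :: (∅, ∅, ∅)]⟩
21. ⟨S=[clo(λq. -3, {y↦6, x↦6}) :: 6]; E={y↦6, x↦6}; C=[AP]; D=[([-1], {x↦6}, [PRIM2(sub)]) :: (∅, ∅, ∅)]⟩
22. ⟨S=∅; E={q↦6, y↦6, x↦6}; C=[-3]; D=[(∅, {y↦6, x↦6}, ∅) :: ([-1], {x↦6}, [PRIM2(sub)]) :: (∅, ∅, ∅)]⟩
23. ⟨S=[-3]; E={q↦6, y↦6, x↦6}; C=∅; D=[(∅, {y↦6, x↦6}, ∅) :: ([-1], {x↦6}, [PRIM2(sub)]) :: (∅, ∅, ∅)]⟩
24. ⟨S=[-3]; E={y↦6, x↦6}; C=∅; D=[([-1], {x↦6}, [PRIM2(sub)]) :: (∅, ∅, ∅)]⟩
25. ⟨S=[-3 :: -1]; E={x↦6}; C=[PRIM2(sub)]; D=[(∅, ∅, ∅)]⟩
26. ⟨S=[2]; E={x↦6}; C=∅; D=[(∅, ∅, ∅)]⟩
27. ⟨S=[2]; E=∅; C=∅; D=∅⟩
→ final value 2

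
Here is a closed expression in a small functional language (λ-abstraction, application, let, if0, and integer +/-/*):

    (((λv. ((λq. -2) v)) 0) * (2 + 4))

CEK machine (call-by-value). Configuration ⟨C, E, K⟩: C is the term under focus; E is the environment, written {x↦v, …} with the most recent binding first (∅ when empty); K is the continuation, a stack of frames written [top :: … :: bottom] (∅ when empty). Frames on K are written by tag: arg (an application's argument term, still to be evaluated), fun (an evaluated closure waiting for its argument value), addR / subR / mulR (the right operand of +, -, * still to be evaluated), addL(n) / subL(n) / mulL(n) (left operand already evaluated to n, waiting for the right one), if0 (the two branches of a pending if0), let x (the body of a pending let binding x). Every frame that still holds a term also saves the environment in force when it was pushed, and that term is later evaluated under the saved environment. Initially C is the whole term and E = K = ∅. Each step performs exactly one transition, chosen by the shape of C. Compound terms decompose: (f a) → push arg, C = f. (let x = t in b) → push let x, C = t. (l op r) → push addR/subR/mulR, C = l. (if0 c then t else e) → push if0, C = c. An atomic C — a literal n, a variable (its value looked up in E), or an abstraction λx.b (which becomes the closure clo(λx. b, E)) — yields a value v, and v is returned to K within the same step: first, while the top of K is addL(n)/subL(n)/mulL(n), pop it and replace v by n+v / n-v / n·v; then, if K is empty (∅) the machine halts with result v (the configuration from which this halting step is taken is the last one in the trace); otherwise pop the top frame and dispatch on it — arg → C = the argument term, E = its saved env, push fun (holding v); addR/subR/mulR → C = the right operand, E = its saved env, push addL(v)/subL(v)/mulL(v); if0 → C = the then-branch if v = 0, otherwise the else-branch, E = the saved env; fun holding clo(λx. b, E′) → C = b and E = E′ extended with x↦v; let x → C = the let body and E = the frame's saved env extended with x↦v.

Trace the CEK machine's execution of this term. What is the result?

[0] <C=(((λv. ((λq. -2) v)) 0) * (2 + 4)), E=∅, K=∅>
[1] <C=((λv. ((λq. -2) v)) 0), E=∅, K=[mulR]>
[2] <C=(λv. ((λq. -2) v)), E=∅, K=[arg :: mulR]>
[3] <C=0, E=∅, K=[fun :: mulR]>
[4] <C=((λq. -2) v), E={v↦0}, K=[mulR]>
[5] <C=(λq. -2), E={v↦0}, K=[arg :: mulR]>
[6] <C=v, E={v↦0}, K=[fun :: mulR]>
[7] <C=-2, E={q↦0, v↦0}, K=[mulR]>
[8] <C=(2 + 4), E=∅, K=[mulL(-2)]>
[9] <C=2, E=∅, K=[addR :: mulL(-2)]>
[10] <C=4, E=∅, K=[addL(2) :: mulL(-2)]>
→ final value -12

Answer: -12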